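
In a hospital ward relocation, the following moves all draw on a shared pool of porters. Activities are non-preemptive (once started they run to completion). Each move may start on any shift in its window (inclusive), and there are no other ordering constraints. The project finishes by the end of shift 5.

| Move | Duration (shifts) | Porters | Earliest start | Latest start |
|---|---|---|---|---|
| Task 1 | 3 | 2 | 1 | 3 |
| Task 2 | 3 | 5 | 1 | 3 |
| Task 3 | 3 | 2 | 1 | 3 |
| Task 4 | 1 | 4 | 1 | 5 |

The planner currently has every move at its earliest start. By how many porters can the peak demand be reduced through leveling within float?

4

Early-start peak: s1:13  s2:9  s3:9  s4:0  s5:0 ⇒ 13.
Leveled (Task 1@1, Task 2@1, Task 3@1, Task 4@4): s1:9  s2:9  s3:9  s4:4  s5:0 ⇒ 9.
Reduction 13 − 9 = 4.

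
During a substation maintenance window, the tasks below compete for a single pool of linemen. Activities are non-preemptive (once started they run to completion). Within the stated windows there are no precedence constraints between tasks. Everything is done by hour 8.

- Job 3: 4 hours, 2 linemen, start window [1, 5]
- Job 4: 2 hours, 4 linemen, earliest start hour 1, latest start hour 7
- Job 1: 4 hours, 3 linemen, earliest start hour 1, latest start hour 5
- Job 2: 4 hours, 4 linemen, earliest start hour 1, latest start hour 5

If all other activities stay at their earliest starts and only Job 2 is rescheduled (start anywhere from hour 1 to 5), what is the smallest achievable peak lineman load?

Job 2@1: h1:13  h2:13  h3:9  h4:9  h5:0  h6:0  h7:0  h8:0 → peak 13
Job 2@2: h1:9  h2:13  h3:9  h4:9  h5:4  h6:0  h7:0  h8:0 → peak 13
Job 2@3: h1:9  h2:9  h3:9  h4:9  h5:4  h6:4  h7:0  h8:0 → peak 9
Job 2@4: h1:9  h2:9  h3:5  h4:9  h5:4  h6:4  h7:4  h8:0 → peak 9
Job 2@5: h1:9  h2:9  h3:5  h4:5  h5:4  h6:4  h7:4  h8:4 → peak 9
Best is Job 2@3, peak 9.

9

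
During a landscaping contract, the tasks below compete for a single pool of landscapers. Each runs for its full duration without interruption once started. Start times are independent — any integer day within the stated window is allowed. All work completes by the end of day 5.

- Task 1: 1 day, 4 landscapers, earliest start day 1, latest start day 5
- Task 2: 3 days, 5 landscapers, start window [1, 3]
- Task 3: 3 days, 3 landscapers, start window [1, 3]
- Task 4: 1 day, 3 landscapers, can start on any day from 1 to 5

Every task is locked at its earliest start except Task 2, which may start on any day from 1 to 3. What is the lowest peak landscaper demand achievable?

10

Task 2@1: d1:15  d2:8  d3:8  d4:0  d5:0 → peak 15
Task 2@2: d1:10  d2:8  d3:8  d4:5  d5:0 → peak 10
Task 2@3: d1:10  d2:3  d3:8  d4:5  d5:5 → peak 10
Best is Task 2@2, peak 10.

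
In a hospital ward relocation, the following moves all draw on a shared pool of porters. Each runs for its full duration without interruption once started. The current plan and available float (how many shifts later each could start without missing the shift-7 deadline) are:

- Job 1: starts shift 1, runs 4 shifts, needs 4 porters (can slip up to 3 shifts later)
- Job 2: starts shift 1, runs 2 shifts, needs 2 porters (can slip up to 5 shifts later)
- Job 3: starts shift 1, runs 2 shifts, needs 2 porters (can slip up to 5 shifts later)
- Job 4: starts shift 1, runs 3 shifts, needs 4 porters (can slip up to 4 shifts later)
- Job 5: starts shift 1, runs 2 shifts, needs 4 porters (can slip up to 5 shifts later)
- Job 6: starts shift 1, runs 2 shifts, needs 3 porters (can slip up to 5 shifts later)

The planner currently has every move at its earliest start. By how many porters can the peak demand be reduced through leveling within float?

Early-start peak: s1:19  s2:19  s3:8  s4:4  s5:0  s6:0  s7:0 ⇒ 19.
Leveled (Job 1@1, Job 2@1, Job 3@1, Job 4@3, Job 5@5, Job 6@6): s1:8  s2:8  s3:8  s4:8  s5:8  s6:7  s7:3 ⇒ 8.
Reduction 19 − 8 = 11.

11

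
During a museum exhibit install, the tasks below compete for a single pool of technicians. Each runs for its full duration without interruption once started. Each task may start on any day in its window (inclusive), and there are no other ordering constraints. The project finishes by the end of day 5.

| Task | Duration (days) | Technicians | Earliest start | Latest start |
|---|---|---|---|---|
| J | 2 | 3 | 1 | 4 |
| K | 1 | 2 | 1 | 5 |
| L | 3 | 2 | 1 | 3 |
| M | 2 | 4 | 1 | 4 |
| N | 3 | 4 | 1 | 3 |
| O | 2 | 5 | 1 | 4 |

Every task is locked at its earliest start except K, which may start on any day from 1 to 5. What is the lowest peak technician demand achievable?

18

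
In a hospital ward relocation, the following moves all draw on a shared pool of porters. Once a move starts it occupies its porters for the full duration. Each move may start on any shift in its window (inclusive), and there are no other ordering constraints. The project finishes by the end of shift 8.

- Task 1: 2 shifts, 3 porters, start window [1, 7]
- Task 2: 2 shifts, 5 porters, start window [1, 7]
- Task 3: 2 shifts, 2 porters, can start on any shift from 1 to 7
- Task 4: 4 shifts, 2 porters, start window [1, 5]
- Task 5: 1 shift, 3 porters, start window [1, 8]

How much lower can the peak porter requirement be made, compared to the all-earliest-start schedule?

10

Early-start peak: s1:15  s2:12  s3:2  s4:2  s5:0  s6:0  s7:0  s8:0 ⇒ 15.
Leveled (Task 1@1, Task 2@3, Task 3@1, Task 4@5, Task 5@5): s1:5  s2:5  s3:5  s4:5  s5:5  s6:2  s7:2  s8:2 ⇒ 5.
Reduction 15 − 5 = 10.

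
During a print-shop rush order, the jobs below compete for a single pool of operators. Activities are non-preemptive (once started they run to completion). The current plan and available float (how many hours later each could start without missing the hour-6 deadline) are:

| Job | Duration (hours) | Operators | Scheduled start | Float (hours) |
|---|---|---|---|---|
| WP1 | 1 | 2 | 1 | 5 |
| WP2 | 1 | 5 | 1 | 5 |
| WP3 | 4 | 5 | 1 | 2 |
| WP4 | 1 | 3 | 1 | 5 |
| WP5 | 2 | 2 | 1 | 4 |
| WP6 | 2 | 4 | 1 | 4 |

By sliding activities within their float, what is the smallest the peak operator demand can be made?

Early-start (WP1@1, WP2@1, WP3@1, WP4@1, WP5@1, WP6@1) gives peak 21: h1:21  h2:11  h3:5  h4:5  h5:0  h6:0.
Shift WP3→2, WP4→2, WP5→3, WP6→5.
Schedule WP1@1, WP2@1, WP3@2, WP4@2, WP5@3, WP6@5: h1:7  h2:8  h3:7  h4:7  h5:9  h6:4 — peak 9.

9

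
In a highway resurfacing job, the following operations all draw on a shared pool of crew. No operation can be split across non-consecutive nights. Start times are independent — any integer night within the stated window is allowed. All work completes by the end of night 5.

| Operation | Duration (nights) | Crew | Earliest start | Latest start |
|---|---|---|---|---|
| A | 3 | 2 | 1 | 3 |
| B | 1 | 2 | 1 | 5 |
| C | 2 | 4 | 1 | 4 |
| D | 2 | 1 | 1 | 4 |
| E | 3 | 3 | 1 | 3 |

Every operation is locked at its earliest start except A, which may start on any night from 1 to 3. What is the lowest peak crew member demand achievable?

A@1: n1:12  n2:10  n3:5  n4:0  n5:0 → peak 12
A@2: n1:10  n2:10  n3:5  n4:2  n5:0 → peak 10
A@3: n1:10  n2:8  n3:5  n4:2  n5:2 → peak 10
Best is A@2, peak 10.

10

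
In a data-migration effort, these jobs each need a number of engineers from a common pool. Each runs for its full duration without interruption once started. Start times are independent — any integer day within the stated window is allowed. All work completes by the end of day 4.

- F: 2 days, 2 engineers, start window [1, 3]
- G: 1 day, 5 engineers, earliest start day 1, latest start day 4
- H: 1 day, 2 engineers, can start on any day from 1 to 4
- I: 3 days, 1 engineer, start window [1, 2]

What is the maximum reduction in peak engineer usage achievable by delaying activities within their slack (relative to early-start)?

5

Early-start peak: d1:10  d2:3  d3:1  d4:0 ⇒ 10.
Leveled (F@1, G@4, H@1, I@1): d1:5  d2:3  d3:1  d4:5 ⇒ 5.
Reduction 10 − 5 = 5.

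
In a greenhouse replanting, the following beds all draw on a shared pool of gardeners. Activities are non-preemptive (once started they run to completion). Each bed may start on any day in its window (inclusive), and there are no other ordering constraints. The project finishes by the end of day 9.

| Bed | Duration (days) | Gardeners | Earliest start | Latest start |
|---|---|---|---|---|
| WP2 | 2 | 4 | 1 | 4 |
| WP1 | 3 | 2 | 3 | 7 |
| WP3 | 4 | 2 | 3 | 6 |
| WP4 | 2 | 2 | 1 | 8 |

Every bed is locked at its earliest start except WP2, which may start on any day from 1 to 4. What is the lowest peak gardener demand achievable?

WP2@1: d1:6  d2:6  d3:4  d4:4  d5:4  d6:2  d7:0  d8:0  d9:0 → peak 6
WP2@2: d1:2  d2:6  d3:8  d4:4  d5:4  d6:2  d7:0  d8:0  d9:0 → peak 8
WP2@3: d1:2  d2:2  d3:8  d4:8  d5:4  d6:2  d7:0  d8:0  d9:0 → peak 8
WP2@4: d1:2  d2:2  d3:4  d4:8  d5:8  d6:2  d7:0  d8:0  d9:0 → peak 8
Best is WP2@1, peak 6.

6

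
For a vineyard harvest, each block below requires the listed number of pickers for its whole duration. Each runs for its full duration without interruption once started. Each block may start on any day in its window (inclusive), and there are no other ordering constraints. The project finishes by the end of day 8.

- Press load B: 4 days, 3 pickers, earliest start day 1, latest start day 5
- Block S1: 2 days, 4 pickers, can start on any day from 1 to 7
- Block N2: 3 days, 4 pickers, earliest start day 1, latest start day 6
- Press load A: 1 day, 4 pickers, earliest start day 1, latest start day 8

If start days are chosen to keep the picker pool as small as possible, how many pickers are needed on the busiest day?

Early-start (Press load B@1, Block S1@1, Block N2@1, Press load A@1) gives peak 15: d1:15  d2:11  d3:7  d4:3  d5:0  d6:0  d7:0  d8:0.
Shift Block N2→3, Press load A→6.
Schedule Press load B@1, Block S1@1, Block N2@3, Press load A@6: d1:7  d2:7  d3:7  d4:7  d5:4  d6:4  d7:0  d8:0 — peak 7.

7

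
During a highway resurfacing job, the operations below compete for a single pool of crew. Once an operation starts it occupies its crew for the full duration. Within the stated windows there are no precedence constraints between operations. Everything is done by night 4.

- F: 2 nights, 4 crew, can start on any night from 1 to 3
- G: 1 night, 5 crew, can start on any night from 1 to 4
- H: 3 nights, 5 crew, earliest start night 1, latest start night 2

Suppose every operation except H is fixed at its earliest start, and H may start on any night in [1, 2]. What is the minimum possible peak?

9

H@1: n1:14  n2:9  n3:5  n4:0 → peak 14
H@2: n1:9  n2:9  n3:5  n4:5 → peak 9
Best is H@2, peak 9.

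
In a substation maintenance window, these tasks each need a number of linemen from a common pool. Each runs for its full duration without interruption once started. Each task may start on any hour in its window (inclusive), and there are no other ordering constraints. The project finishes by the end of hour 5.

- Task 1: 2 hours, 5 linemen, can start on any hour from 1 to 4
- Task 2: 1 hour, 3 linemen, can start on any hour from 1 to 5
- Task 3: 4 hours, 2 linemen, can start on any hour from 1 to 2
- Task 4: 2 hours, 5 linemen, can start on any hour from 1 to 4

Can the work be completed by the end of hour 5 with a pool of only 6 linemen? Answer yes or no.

Total lineman-hours = 31; over 5 hours the average is 31/5 > 6, so some hour must exceed 6.

no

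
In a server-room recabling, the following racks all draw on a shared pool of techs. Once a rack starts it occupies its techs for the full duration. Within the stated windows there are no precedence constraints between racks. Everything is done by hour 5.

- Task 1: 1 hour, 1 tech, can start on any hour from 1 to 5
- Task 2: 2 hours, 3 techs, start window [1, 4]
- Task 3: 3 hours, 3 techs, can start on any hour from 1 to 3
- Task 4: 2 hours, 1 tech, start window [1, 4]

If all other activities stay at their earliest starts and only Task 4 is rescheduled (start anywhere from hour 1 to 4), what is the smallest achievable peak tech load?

Task 4@1: h1:8  h2:7  h3:3  h4:0  h5:0 → peak 8
Task 4@2: h1:7  h2:7  h3:4  h4:0  h5:0 → peak 7
Task 4@3: h1:7  h2:6  h3:4  h4:1  h5:0 → peak 7
Task 4@4: h1:7  h2:6  h3:3  h4:1  h5:1 → peak 7
Best is Task 4@2, peak 7.

7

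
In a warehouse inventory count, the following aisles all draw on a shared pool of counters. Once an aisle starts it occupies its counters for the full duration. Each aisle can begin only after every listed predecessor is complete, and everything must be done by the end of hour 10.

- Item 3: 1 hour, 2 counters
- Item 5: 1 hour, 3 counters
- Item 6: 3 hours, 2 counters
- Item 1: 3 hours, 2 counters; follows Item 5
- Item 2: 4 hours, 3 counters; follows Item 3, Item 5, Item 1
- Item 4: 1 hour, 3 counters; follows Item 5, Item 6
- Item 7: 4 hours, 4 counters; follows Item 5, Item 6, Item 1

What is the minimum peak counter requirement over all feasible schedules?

7

Schedule Item 3@1, Item 5@1, Item 6@1, Item 1@2, Item 2@5, Item 4@4, Item 7@5: h1:7  h2:4  h3:4  h4:5  h5:7  h6:7  h7:7  h8:7  h9:0  h10:0 — peak 7.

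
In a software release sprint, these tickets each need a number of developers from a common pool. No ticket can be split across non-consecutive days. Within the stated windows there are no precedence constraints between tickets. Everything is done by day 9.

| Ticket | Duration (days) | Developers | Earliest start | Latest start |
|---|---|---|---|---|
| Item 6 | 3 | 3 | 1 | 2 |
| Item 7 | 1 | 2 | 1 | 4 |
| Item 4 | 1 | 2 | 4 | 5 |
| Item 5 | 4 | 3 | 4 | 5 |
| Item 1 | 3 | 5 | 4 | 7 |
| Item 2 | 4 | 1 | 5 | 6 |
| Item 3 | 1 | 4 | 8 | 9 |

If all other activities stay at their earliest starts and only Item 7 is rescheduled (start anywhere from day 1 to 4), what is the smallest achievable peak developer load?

10

Item 7@1: d1:5  d2:3  d3:3  d4:10  d5:9  d6:9  d7:4  d8:5  d9:0 → peak 10
Item 7@2: d1:3  d2:5  d3:3  d4:10  d5:9  d6:9  d7:4  d8:5  d9:0 → peak 10
Item 7@3: d1:3  d2:3  d3:5  d4:10  d5:9  d6:9  d7:4  d8:5  d9:0 → peak 10
Item 7@4: d1:3  d2:3  d3:3  d4:12  d5:9  d6:9  d7:4  d8:5  d9:0 → peak 12
Best is Item 7@1, peak 10.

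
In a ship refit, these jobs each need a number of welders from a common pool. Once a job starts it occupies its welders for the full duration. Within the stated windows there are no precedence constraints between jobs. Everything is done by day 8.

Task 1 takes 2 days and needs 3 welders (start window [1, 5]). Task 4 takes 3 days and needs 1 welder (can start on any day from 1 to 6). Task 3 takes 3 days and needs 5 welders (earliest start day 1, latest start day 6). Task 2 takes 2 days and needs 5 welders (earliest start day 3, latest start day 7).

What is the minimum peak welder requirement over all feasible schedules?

5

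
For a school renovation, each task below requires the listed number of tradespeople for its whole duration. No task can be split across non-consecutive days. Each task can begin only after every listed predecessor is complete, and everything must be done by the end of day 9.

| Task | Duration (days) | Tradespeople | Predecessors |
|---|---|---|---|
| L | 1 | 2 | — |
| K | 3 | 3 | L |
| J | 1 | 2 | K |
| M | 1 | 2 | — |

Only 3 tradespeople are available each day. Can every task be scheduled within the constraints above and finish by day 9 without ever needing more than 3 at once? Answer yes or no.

yes

Schedule L@1, K@2, J@5, M@6: d1:2  d2:3  d3:3  d4:3  d5:2  d6:2  d7:0  d8:0  d9:0 — peak 3 ≤ 3.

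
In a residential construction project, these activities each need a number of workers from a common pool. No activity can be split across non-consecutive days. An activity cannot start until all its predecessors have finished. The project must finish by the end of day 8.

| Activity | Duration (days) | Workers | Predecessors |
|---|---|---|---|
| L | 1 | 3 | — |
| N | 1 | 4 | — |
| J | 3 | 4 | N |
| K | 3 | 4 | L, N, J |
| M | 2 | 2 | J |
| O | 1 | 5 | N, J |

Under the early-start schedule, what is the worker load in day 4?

4

At early start, day 4 has: J.
Demand: 4 = 4.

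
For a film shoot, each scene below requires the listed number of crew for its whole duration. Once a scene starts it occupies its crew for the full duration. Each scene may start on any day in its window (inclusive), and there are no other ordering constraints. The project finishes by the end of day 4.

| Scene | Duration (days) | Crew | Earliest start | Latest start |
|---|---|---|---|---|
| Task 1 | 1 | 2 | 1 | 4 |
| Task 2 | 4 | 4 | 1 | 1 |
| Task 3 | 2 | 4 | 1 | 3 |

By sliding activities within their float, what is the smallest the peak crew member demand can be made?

Early-start (Task 1@1, Task 2@1, Task 3@1) gives peak 10: d1:10  d2:8  d3:4  d4:4.
Shift Task 3→2.
Schedule Task 1@1, Task 2@1, Task 3@2: d1:6  d2:8  d3:8  d4:4 — peak 8.
No arrangement of the 12 feasible schedules does better.

8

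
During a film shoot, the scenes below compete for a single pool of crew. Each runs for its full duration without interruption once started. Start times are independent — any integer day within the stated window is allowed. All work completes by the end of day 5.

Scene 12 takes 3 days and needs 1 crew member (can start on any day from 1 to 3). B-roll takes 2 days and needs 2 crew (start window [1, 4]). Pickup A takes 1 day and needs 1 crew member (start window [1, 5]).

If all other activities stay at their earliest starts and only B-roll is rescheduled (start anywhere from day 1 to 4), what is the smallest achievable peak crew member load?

B-roll@1: d1:4  d2:3  d3:1  d4:0  d5:0 → peak 4
B-roll@2: d1:2  d2:3  d3:3  d4:0  d5:0 → peak 3
B-roll@3: d1:2  d2:1  d3:3  d4:2  d5:0 → peak 3
B-roll@4: d1:2  d2:1  d3:1  d4:2  d5:2 → peak 2
Best is B-roll@4, peak 2.

2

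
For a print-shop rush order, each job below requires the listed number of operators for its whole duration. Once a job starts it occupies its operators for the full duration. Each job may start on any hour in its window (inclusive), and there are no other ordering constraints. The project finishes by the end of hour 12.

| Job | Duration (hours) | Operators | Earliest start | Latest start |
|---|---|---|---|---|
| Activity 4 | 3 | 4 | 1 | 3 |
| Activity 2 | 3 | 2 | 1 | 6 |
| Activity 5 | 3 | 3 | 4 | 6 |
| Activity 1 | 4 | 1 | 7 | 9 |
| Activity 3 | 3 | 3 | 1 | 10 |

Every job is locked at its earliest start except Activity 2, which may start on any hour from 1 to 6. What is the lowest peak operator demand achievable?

Activity 2@1: h1:9  h2:9  h3:9  h4:3  h5:3  h6:3  h7:1  h8:1  h9:1  h10:1  h11:0  h12:0 → peak 9
Activity 2@2: h1:7  h2:9  h3:9  h4:5  h5:3  h6:3  h7:1  h8:1  h9:1  h10:1  h11:0  h12:0 → peak 9
Activity 2@3: h1:7  h2:7  h3:9  h4:5  h5:5  h6:3  h7:1  h8:1  h9:1  h10:1  h11:0  h12:0 → peak 9
Activity 2@4: h1:7  h2:7  h3:7  h4:5  h5:5  h6:5  h7:1  h8:1  h9:1  h10:1  h11:0  h12:0 → peak 7
Activity 2@5: h1:7  h2:7  h3:7  h4:3  h5:5  h6:5  h7:3  h8:1  h9:1  h10:1  h11:0  h12:0 → peak 7
Activity 2@6: h1:7  h2:7  h3:7  h4:3  h5:3  h6:5  h7:3  h8:3  h9:1  h10:1  h11:0  h12:0 → peak 7
Best is Activity 2@4, peak 7.

7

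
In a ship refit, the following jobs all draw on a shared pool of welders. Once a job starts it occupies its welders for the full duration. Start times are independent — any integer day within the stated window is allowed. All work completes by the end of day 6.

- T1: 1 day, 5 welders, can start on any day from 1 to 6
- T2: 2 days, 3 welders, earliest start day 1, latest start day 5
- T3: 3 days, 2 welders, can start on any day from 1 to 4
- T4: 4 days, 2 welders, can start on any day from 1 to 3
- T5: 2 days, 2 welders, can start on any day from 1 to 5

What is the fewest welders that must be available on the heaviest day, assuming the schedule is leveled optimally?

6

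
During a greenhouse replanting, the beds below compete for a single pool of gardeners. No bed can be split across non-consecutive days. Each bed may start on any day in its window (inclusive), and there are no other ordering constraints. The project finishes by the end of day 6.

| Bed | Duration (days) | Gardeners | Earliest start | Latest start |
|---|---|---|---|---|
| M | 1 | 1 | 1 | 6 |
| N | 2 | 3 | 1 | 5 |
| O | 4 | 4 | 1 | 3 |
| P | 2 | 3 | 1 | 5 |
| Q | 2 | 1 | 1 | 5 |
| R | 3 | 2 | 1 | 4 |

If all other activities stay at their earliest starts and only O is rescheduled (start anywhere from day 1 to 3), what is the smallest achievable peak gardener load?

10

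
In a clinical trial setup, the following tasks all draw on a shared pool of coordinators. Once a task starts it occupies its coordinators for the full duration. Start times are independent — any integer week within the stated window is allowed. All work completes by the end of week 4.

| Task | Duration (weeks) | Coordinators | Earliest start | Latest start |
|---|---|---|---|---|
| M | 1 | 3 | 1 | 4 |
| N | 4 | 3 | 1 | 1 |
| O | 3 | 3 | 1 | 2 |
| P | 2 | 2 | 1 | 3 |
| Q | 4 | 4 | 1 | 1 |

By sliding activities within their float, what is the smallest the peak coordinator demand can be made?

12

Early-start (M@1, N@1, O@1, P@1, Q@1) gives peak 15: w1:15  w2:12  w3:10  w4:7.
Shift O→2.
Schedule M@1, N@1, O@2, P@1, Q@1: w1:12  w2:12  w3:10  w4:10 — peak 12.
No arrangement of the 24 feasible schedules does better.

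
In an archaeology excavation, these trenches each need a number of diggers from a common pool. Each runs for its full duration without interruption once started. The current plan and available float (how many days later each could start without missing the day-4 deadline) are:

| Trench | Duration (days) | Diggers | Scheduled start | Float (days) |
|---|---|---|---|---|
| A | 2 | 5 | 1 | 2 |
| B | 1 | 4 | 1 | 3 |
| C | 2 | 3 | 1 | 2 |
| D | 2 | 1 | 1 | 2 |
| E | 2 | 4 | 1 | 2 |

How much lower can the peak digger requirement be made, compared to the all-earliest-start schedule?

Early-start peak: d1:17  d2:13  d3:0  d4:0 ⇒ 17.
Leveled (A@1, B@1, C@2, D@2, E@3): d1:9  d2:9  d3:8  d4:4 ⇒ 9.
Reduction 17 − 9 = 8.

8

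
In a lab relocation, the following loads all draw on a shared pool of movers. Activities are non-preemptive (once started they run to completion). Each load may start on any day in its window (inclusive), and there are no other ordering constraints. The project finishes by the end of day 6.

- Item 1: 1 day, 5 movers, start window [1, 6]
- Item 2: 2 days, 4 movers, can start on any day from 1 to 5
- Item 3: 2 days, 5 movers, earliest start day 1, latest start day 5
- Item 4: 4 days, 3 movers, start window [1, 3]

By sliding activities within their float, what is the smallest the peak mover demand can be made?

8

Early-start (Item 1@1, Item 2@1, Item 3@1, Item 4@1) gives peak 17: d1:17  d2:12  d3:3  d4:3  d5:0  d6:0.
Shift Item 2→2, Item 3→4.
Schedule Item 1@1, Item 2@2, Item 3@4, Item 4@1: d1:8  d2:7  d3:7  d4:8  d5:5  d6:0 — peak 8.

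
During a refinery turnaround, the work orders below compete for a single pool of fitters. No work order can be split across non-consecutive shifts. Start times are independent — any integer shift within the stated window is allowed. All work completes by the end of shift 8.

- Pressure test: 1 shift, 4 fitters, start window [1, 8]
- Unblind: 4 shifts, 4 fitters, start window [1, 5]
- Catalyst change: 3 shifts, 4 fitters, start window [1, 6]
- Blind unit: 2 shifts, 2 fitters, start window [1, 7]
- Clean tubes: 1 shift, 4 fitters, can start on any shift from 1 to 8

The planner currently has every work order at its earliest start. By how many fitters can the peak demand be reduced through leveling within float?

10

Early-start peak: s1:18  s2:10  s3:8  s4:4  s5:0  s6:0  s7:0  s8:0 ⇒ 18.
Leveled (Pressure test@1, Unblind@1, Catalyst change@2, Blind unit@5, Clean tubes@5): s1:8  s2:8  s3:8  s4:8  s5:6  s6:2  s7:0  s8:0 ⇒ 8.
Reduction 18 − 8 = 10.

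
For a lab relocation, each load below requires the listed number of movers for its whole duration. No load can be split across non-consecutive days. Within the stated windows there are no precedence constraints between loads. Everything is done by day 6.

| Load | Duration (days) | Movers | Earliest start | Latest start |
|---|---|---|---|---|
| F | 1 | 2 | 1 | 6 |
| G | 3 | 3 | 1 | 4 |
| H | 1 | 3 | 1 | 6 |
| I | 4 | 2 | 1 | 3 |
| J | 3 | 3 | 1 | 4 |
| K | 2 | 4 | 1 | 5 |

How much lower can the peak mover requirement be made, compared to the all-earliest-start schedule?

Early-start peak: d1:17  d2:12  d3:8  d4:2  d5:0  d6:0 ⇒ 17.
Leveled (F@1, G@1, H@1, I@2, J@2, K@5): d1:8  d2:8  d3:8  d4:5  d5:6  d6:4 ⇒ 8.
Reduction 17 − 8 = 9.

9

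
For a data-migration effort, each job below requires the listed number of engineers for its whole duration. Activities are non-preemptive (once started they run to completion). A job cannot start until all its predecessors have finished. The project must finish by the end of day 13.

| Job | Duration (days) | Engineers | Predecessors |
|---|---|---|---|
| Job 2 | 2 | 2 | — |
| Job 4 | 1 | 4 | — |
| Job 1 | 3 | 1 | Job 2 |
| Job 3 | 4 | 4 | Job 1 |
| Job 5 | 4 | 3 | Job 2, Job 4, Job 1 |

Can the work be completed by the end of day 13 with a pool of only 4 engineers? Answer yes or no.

no

The minimum achievable peak is 5; 4 < 5, so no feasible schedule stays within the cap.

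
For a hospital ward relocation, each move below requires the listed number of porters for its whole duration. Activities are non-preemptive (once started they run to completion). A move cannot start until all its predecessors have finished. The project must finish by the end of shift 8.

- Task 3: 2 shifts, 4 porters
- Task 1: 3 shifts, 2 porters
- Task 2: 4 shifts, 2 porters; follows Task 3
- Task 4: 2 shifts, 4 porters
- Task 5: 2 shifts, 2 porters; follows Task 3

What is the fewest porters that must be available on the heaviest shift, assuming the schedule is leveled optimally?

Early-start (Task 3@1, Task 1@1, Task 2@3, Task 4@1, Task 5@3) gives peak 10: s1:10  s2:10  s3:6  s4:4  s5:2  s6:2  s7:0  s8:0.
Shift Task 4→4, Task 5→6.
Schedule Task 3@1, Task 1@1, Task 2@3, Task 4@4, Task 5@6: s1:6  s2:6  s3:4  s4:6  s5:6  s6:4  s7:2  s8:0 — peak 6.

6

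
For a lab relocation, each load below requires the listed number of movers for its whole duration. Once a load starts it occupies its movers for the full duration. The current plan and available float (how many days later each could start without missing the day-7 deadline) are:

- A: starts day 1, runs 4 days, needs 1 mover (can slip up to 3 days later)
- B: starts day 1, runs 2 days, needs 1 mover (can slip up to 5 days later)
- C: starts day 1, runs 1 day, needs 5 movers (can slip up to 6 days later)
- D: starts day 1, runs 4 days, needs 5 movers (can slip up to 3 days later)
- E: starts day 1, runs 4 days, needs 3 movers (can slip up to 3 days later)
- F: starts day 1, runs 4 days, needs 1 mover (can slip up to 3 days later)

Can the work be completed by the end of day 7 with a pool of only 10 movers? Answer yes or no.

yes

Schedule A@1, B@1, C@1, D@2, E@1, F@3: d1:10  d2:10  d3:10  d4:10  d5:6  d6:1  d7:0 — peak 10 ≤ 10.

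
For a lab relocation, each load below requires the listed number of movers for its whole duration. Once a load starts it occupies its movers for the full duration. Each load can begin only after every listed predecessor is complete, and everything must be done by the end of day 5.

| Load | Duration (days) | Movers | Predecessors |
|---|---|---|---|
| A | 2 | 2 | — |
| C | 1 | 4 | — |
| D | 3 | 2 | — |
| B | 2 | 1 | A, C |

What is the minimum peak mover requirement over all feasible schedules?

4

Early-start (A@1, C@1, D@1, B@3) gives peak 8: d1:8  d2:4  d3:3  d4:1  d5:0.
Shift A→2, D→2, B→4.
Schedule A@2, C@1, D@2, B@4: d1:4  d2:4  d3:4  d4:3  d5:1 — peak 4.
Total mover-days = 16 over 5 days ⇒ peak ≥ ⌈16/5⌉ = 4, so 4 is optimal.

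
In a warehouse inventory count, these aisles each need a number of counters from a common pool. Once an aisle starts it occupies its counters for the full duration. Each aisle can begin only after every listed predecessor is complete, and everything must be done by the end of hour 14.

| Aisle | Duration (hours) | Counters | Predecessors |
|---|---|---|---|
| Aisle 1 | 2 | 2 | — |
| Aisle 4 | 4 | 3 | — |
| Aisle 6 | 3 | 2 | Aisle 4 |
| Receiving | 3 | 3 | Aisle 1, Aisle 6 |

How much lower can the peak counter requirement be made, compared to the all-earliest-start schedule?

2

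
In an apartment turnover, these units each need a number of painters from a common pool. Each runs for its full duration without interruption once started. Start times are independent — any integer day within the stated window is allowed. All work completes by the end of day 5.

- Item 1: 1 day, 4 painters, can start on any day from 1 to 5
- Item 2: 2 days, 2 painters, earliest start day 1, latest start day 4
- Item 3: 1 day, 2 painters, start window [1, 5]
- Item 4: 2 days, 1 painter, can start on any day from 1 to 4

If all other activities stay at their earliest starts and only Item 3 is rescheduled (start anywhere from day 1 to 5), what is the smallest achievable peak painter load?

Item 3@1: d1:9  d2:3  d3:0  d4:0  d5:0 → peak 9
Item 3@2: d1:7  d2:5  d3:0  d4:0  d5:0 → peak 7
Item 3@3: d1:7  d2:3  d3:2  d4:0  d5:0 → peak 7
Item 3@4: d1:7  d2:3  d3:0  d4:2  d5:0 → peak 7
Item 3@5: d1:7  d2:3  d3:0  d4:0  d5:2 → peak 7
Best is Item 3@2, peak 7.

7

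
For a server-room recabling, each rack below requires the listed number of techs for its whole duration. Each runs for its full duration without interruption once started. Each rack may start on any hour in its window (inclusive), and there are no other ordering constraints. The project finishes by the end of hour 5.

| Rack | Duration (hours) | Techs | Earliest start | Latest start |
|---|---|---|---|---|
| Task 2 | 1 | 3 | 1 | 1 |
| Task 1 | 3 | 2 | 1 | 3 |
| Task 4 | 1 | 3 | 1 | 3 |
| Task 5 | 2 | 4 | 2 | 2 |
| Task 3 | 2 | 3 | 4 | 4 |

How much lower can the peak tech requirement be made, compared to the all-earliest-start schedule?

Early-start peak: h1:8  h2:6  h3:6  h4:3  h5:3 ⇒ 8.
Leveled (Task 2@1, Task 1@2, Task 4@1, Task 5@2, Task 3@4): h1:6  h2:6  h3:6  h4:5  h5:3 ⇒ 6.
Reduction 8 − 6 = 2.

2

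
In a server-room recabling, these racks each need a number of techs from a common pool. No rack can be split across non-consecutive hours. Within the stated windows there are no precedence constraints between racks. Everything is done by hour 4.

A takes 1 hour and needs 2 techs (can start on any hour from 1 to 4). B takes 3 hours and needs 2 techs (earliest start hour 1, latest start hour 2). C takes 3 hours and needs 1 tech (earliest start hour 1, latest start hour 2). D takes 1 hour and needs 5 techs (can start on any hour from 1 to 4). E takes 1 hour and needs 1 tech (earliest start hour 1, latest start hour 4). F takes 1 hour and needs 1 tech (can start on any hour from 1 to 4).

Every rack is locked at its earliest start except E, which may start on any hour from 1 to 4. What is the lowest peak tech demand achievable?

11

E@1: h1:12  h2:3  h3:3  h4:0 → peak 12
E@2: h1:11  h2:4  h3:3  h4:0 → peak 11
E@3: h1:11  h2:3  h3:4  h4:0 → peak 11
E@4: h1:11  h2:3  h3:3  h4:1 → peak 11
Best is E@2, peak 11.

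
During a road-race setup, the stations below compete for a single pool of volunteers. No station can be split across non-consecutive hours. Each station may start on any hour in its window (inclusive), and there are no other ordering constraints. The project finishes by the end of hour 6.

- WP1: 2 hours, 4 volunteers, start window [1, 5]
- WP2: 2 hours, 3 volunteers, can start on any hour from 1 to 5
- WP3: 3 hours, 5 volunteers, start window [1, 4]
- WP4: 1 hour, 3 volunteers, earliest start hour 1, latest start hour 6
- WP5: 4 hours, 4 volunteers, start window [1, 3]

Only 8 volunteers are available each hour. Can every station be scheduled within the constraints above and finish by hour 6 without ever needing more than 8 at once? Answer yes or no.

no

The minimum achievable peak is 9; 8 < 9, so no feasible schedule stays within the cap.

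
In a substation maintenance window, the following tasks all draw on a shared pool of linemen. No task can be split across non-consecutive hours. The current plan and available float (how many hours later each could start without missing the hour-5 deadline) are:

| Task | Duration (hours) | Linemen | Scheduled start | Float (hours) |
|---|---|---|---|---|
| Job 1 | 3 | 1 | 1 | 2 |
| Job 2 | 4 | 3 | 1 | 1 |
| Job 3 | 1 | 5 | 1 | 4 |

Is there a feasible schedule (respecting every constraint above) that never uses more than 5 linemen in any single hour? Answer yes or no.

yes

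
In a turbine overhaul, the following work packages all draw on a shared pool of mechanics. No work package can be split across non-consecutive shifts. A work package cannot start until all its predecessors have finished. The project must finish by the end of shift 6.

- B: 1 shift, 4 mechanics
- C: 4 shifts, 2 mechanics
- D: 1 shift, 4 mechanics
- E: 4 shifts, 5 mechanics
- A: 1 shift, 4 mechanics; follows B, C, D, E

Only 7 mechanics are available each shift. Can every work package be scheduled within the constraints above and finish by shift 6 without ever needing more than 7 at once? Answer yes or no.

The minimum achievable peak is 8; 7 < 8, so no feasible schedule stays within the cap.

no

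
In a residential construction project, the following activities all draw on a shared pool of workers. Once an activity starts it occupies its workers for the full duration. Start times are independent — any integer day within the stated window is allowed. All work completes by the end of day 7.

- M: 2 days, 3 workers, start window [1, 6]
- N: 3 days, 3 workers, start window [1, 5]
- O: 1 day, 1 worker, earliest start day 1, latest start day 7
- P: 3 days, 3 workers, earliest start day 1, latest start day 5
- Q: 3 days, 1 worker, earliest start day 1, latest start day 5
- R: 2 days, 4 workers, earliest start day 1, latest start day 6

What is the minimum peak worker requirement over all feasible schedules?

Early-start (M@1, N@1, O@1, P@1, Q@1, R@1) gives peak 15: d1:15  d2:14  d3:7  d4:0  d5:0  d6:0  d7:0.
Shift O→4, P→3, Q→4, R→6.
Schedule M@1, N@1, O@4, P@3, Q@4, R@6: d1:6  d2:6  d3:6  d4:5  d5:4  d6:5  d7:4 — peak 6.
Total worker-days = 36 over 7 days ⇒ peak ≥ ⌈36/7⌉ = 6, so 6 is optimal.

6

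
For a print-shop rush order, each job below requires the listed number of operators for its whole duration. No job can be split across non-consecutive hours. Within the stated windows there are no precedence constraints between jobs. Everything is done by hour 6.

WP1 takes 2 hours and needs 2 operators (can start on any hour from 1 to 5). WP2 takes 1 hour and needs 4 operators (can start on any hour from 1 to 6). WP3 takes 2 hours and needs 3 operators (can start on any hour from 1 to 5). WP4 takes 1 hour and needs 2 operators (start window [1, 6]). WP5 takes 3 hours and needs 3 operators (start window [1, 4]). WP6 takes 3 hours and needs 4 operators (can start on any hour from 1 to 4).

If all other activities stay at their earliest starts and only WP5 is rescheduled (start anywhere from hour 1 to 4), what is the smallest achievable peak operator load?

15

WP5@1: h1:18  h2:12  h3:7  h4:0  h5:0  h6:0 → peak 18
WP5@2: h1:15  h2:12  h3:7  h4:3  h5:0  h6:0 → peak 15
WP5@3: h1:15  h2:9  h3:7  h4:3  h5:3  h6:0 → peak 15
WP5@4: h1:15  h2:9  h3:4  h4:3  h5:3  h6:3 → peak 15
Best is WP5@2, peak 15.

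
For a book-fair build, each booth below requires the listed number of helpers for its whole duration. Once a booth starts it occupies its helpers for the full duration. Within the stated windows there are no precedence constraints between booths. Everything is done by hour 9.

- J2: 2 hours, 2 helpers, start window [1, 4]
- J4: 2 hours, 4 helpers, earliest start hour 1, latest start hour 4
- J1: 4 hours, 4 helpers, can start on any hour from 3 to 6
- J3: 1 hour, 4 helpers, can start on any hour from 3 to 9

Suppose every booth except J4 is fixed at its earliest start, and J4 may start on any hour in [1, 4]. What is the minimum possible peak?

J4@1: h1:6  h2:6  h3:8  h4:4  h5:4  h6:4  h7:0  h8:0  h9:0 → peak 8
J4@2: h1:2  h2:6  h3:12  h4:4  h5:4  h6:4  h7:0  h8:0  h9:0 → peak 12
J4@3: h1:2  h2:2  h3:12  h4:8  h5:4  h6:4  h7:0  h8:0  h9:0 → peak 12
J4@4: h1:2  h2:2  h3:8  h4:8  h5:8  h6:4  h7:0  h8:0  h9:0 → peak 8
Best is J4@1, peak 8.

8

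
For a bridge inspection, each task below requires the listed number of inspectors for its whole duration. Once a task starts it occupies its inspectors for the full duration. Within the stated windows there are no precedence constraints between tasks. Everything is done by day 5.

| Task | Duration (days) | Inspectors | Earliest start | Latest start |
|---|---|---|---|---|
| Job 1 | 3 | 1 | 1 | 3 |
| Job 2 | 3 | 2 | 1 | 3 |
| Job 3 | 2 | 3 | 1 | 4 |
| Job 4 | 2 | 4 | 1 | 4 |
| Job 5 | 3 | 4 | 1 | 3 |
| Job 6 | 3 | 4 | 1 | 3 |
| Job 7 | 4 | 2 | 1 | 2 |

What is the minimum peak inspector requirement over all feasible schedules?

13

Early-start (Job 1@1, Job 2@1, Job 3@1, Job 4@1, Job 5@1, Job 6@1, Job 7@1) gives peak 20: d1:20  d2:20  d3:13  d4:2  d5:0.
Shift Job 5→3, Job 6→3.
Schedule Job 1@1, Job 2@1, Job 3@1, Job 4@1, Job 5@3, Job 6@3, Job 7@1: d1:12  d2:12  d3:13  d4:10  d5:8 — peak 13.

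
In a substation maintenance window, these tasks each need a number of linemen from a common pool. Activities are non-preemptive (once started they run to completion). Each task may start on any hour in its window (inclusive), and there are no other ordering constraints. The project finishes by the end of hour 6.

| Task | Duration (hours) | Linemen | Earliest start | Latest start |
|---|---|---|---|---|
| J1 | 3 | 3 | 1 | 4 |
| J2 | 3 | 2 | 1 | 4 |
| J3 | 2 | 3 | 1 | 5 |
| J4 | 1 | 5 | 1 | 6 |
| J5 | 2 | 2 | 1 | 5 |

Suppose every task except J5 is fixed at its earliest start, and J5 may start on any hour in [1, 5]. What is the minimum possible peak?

13

J5@1: h1:15  h2:10  h3:5  h4:0  h5:0  h6:0 → peak 15
J5@2: h1:13  h2:10  h3:7  h4:0  h5:0  h6:0 → peak 13
J5@3: h1:13  h2:8  h3:7  h4:2  h5:0  h6:0 → peak 13
J5@4: h1:13  h2:8  h3:5  h4:2  h5:2  h6:0 → peak 13
J5@5: h1:13  h2:8  h3:5  h4:0  h5:2  h6:2 → peak 13
Best is J5@2, peak 13.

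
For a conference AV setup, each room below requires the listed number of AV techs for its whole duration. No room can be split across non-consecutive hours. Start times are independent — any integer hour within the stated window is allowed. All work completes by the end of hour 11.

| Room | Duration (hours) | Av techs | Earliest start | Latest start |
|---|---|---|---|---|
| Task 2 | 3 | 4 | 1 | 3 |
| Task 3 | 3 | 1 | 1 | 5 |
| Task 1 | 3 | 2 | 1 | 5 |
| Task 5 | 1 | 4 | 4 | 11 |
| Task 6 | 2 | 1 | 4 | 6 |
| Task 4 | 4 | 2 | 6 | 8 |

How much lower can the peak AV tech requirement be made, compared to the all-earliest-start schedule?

3

Early-start peak: h1:7  h2:7  h3:7  h4:5  h5:1  h6:2  h7:2  h8:2  h9:2  h10:0  h11:0 ⇒ 7.
Leveled (Task 2@1, Task 3@4, Task 1@4, Task 5@7, Task 6@4, Task 4@8): h1:4  h2:4  h3:4  h4:4  h5:4  h6:3  h7:4  h8:2  h9:2  h10:2  h11:2 ⇒ 4.
Reduction 7 − 4 = 3.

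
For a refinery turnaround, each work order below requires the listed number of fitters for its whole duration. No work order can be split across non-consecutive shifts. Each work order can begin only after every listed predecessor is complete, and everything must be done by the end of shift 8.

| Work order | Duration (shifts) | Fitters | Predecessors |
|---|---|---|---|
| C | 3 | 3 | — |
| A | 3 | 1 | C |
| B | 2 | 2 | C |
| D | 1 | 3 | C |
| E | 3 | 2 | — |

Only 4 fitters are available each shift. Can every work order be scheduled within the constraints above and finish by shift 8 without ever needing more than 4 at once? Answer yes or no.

Schedule C@1, A@4, B@7, D@4, E@5: s1:3  s2:3  s3:3  s4:4  s5:3  s6:3  s7:4  s8:2 — peak 4 ≤ 4.

yes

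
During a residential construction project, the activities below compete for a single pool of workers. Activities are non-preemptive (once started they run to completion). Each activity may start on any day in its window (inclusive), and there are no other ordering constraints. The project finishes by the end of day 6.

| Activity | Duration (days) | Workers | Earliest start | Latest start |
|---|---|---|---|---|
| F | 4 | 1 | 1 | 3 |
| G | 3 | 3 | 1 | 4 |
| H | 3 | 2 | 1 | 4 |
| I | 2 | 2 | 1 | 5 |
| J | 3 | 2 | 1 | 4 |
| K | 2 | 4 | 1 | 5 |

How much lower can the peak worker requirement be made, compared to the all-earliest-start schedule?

7

Early-start peak: d1:14  d2:14  d3:8  d4:1  d5:0  d6:0 ⇒ 14.
Leveled (F@1, G@3, H@1, I@5, J@4, K@1): d1:7  d2:7  d3:6  d4:6  d5:7  d6:4 ⇒ 7.
Reduction 14 − 7 = 7.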